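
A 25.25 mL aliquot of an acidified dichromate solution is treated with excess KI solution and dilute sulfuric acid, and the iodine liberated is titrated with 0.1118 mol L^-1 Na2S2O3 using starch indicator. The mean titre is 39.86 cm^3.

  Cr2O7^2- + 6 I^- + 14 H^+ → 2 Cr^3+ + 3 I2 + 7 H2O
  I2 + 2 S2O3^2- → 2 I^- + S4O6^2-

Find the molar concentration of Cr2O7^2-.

n(S2O3^2-) = 0.03986 × 0.1118 = 4.456 × 10^-3 mol
n(I2) = n(S2O3^2-)/2 = 2.228 × 10^-3 mol
From the 1:3 ratio, n(Cr2O7^2-) in the aliquot = 1/3 × 2.228 × 10^-3 = 7.427 × 10^-4 mol
[Cr2O7^2-] = 7.427 × 10^-4 / 0.02525 = 0.02941 mol/L

0.02941 mol/L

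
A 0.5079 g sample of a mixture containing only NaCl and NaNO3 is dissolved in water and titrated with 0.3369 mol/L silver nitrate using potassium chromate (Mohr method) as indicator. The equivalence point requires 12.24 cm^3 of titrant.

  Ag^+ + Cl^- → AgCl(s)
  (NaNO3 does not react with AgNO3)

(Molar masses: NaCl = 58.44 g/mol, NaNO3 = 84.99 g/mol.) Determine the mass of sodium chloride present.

n(AgNO3) = 0.01224 × 0.3369 = 4.124 × 10^-3 mol
Let x = n(NaCl), y = n(NaNO3).
Titrant: 1x = 4.124 × 10^-3;  mass: 58.44x + 84.99y = 0.5079
Solving, x = 4.124 × 10^-3 mol, y = 3.141 × 10^-3 mol
mass of NaCl = 4.124 × 10^-3 × 58.44 = 0.2410 g

0.2410 g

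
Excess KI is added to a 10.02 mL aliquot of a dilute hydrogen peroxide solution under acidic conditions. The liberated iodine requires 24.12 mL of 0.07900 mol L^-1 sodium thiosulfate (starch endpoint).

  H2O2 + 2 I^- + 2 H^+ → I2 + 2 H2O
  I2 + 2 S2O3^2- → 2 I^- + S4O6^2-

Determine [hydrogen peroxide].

n(S2O3^2-) = 0.02412 × 0.07900 = 1.905 × 10^-3 mol
n(I2) = n(S2O3^2-)/2 = 9.527 × 10^-4 mol
n(H2O2) in the aliquot = 9.527 × 10^-4 mol (1:1 ratio)
[H2O2] = 9.527 × 10^-4 / 0.01002 = 0.09508 mol/L

0.09508 mol/L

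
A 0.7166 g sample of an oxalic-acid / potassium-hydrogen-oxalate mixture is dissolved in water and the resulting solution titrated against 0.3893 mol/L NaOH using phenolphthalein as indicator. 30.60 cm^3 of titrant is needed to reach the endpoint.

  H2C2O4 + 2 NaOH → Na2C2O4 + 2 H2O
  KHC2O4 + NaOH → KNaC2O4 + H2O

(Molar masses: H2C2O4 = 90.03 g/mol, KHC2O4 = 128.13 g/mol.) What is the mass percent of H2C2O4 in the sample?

61.20 %

n(NaOH) = 0.03060 × 0.3893 = 0.01191 mol
Let x = n(H2C2O4), y = n(KHC2O4).
Titrant: 2x + 1y = 0.01191;  mass: 90.03x + 128.13y = 0.7166
Solving, x = 4.871 × 10^-3 mol, y = 2.170 × 10^-3 mol
mass of H2C2O4 = 4.871 × 10^-3 × 90.03 = 0.4386 g
% H2C2O4 = 0.4386 / 0.7166 × 100 = 61.20 %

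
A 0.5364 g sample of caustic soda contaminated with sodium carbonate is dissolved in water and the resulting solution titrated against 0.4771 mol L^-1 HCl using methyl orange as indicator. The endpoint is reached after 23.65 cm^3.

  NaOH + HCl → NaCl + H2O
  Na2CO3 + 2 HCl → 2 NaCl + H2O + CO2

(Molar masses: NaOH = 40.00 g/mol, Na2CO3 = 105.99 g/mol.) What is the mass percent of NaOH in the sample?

n(HCl) = 0.02365 × 0.4771 = 0.01128 mol
Let x = n(NaOH), y = n(Na2CO3).
Titrant: 1x + 2y = 0.01128;  mass: 40.00x + 105.99y = 0.5364
Solving, x = 4.738 × 10^-3 mol, y = 3.273 × 10^-3 mol
mass of NaOH = 4.738 × 10^-3 × 40.00 = 0.1895 g
% NaOH = 0.1895 / 0.5364 × 100 = 35.33 %

35.33 %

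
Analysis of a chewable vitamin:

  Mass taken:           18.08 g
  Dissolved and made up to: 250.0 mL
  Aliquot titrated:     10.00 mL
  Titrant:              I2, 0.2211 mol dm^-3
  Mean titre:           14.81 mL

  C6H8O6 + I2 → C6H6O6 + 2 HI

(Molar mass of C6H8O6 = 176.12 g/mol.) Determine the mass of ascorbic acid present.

14.42 g

n(I2) per titration = 0.01481 × 0.2211 = 3.274 × 10^-3 mol
n(C6H8O6) in each aliquot = 3.274 × 10^-3 mol (1:1 ratio)
n(C6H8O6) in the whole flask = 3.274 × 10^-3 × 250.0/10.00 = 0.08186 mol
mass of C6H8O6 = 0.08186 × 176.12 = 14.42 g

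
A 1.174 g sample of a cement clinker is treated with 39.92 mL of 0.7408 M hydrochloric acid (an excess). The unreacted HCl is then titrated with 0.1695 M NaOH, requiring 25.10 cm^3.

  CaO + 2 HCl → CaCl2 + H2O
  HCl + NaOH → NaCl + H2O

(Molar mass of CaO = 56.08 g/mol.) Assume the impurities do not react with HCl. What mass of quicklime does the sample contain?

n(HCl) added = 0.03992 × 0.7408 = 0.02957 mol
n(NaOH) used in back-titration = 0.02510 × 0.1695 = 4.254 × 10^-3 mol
n(HCl) left over = 4.254 × 10^-3 mol (1:1 ratio)
n(HCl) consumed by analyte = 0.02957 − 4.254 × 10^-3 = 0.02532 mol
From the 1:2 ratio, n(CaO) = 1/2 × 0.02532 = 0.01266 mol
mass of CaO = 0.01266 × 56.08 = 0.7099 g

0.7099 g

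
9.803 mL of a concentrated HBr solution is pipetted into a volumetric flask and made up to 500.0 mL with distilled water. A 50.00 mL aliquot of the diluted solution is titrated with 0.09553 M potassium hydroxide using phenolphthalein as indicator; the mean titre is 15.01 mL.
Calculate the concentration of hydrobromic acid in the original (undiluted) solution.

1.463 M

HBr + KOH → KBr + H2O
n(KOH) = 0.01501 × 0.09553 = 1.434 × 10^-3 mol
n(HBr) in the aliquot = 1.434 × 10^-3 mol (1:1 ratio)
[HBr]_dilute = 1.434 × 10^-3 / 0.05000 = 0.02868 mol/L
Dilution factor = 500.0 / 9.803 = 51.00
[HBr]_stock = 0.02868 × 51.00 = 1.463 mol/L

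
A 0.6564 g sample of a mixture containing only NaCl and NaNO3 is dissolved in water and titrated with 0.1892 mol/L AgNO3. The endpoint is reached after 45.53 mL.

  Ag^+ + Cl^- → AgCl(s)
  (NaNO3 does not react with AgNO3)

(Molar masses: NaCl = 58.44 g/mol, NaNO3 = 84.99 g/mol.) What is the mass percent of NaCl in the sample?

n(AgNO3) = 0.04553 × 0.1892 = 8.614 × 10^-3 mol
Let x = n(NaCl), y = n(NaNO3).
Titrant: 1x = 8.614 × 10^-3;  mass: 58.44x + 84.99y = 0.6564
Solving, x = 8.614 × 10^-3 mol, y = 1.800 × 10^-3 mol
mass of NaCl = 8.614 × 10^-3 × 58.44 = 0.5034 g
% NaCl = 0.5034 / 0.6564 × 100 = 76.69 %

76.69 %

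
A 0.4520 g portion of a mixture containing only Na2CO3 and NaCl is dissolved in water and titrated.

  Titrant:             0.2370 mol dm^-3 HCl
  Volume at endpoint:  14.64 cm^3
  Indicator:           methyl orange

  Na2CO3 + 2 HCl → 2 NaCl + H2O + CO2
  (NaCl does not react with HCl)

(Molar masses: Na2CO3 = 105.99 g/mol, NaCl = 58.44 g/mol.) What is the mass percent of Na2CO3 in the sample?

40.68 %

n(HCl) = 0.01464 × 0.2370 = 3.470 × 10^-3 mol
Let x = n(Na2CO3), y = n(NaCl).
Titrant: 2x = 3.470 × 10^-3;  mass: 105.99x + 58.44y = 0.4520
Solving, x = 1.735 × 10^-3 mol, y = 4.588 × 10^-3 mol
mass of Na2CO3 = 1.735 × 10^-3 × 105.99 = 0.1839 g
% Na2CO3 = 0.1839 / 0.4520 × 100 = 40.68 %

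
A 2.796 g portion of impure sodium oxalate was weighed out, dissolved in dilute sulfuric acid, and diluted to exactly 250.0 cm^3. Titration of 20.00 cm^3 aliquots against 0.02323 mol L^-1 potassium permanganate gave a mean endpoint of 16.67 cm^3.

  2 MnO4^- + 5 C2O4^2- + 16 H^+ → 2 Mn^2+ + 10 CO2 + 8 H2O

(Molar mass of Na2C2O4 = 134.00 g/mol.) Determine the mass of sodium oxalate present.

n(KMnO4) per titration = 0.01667 × 0.02323 = 3.872 × 10^-4 mol
From the 5:2 ratio, n(Na2C2O4) in each aliquot = 5/2 × 3.872 × 10^-4 = 9.681 × 10^-4 mol
n(Na2C2O4) in the whole flask = 9.681 × 10^-4 × 250.0/20.00 = 0.01210 mol
mass of Na2C2O4 = 0.01210 × 134.00 = 1.622 g

1.622 g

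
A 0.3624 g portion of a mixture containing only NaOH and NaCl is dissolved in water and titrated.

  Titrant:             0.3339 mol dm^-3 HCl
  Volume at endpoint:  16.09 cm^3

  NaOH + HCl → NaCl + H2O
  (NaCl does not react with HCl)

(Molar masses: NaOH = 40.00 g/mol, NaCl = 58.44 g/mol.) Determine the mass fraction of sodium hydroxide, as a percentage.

n(HCl) = 0.01609 × 0.3339 = 5.372 × 10^-3 mol
Let x = n(NaOH), y = n(NaCl).
Titrant: 1x = 5.372 × 10^-3;  mass: 40.00x + 58.44y = 0.3624
Solving, x = 5.372 × 10^-3 mol, y = 2.524 × 10^-3 mol
mass of NaOH = 5.372 × 10^-3 × 40.00 = 0.2149 g
% NaOH = 0.2149 / 0.3624 × 100 = 59.30 %

59.30 %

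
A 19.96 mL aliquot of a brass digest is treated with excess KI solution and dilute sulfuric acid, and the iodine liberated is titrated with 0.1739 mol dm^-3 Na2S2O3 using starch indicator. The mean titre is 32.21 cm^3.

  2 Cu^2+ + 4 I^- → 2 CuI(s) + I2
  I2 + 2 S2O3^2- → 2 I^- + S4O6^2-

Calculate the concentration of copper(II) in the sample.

n(S2O3^2-) = 0.03221 × 0.1739 = 5.601 × 10^-3 mol
n(I2) = n(S2O3^2-)/2 = 2.801 × 10^-3 mol
From the 2:1 ratio, n(Cu2+) in the aliquot = 2/1 × 2.801 × 10^-3 = 5.601 × 10^-3 mol
[Cu2+] = 5.601 × 10^-3 / 0.01996 = 0.2806 mol/L

0.2806 mol/L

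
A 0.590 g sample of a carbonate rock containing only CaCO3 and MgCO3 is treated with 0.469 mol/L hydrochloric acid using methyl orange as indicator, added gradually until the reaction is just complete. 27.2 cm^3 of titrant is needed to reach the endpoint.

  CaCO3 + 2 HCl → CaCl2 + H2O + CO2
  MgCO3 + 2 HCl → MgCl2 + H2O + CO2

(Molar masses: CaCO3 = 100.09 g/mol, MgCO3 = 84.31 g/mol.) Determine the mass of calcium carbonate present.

0.331 g

n(HCl) = 0.0272 × 0.469 = 0.0128 mol
Let x = n(CaCO3), y = n(MgCO3).
Titrant: 2x + 2y = 0.0128;  mass: 100.09x + 84.31y = 0.590
Solving, x = 3.31 × 10^-3 mol, y = 3.07 × 10^-3 mol
mass of CaCO3 = 3.31 × 10^-3 × 100.09 = 0.331 g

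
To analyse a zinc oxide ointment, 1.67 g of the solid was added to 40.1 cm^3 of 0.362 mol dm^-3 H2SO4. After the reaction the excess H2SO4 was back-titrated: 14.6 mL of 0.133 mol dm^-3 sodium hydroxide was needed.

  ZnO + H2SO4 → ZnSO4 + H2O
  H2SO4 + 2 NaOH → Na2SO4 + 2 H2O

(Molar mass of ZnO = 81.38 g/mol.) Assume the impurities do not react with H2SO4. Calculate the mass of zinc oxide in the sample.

1.10 g

n(H2SO4) added = 0.0401 × 0.362 = 0.0145 mol
n(NaOH) used in back-titration = 0.0146 × 0.133 = 1.94 × 10^-3 mol
From the 1:2 ratio, n(H2SO4) left over = 1/2 × 1.94 × 10^-3 = 9.71 × 10^-4 mol
n(H2SO4) consumed by analyte = 0.0145 − 9.71 × 10^-4 = 0.0135 mol
n(ZnO) = 0.0135 mol (1:1 ratio)
mass of ZnO = 0.0135 × 81.38 = 1.10 g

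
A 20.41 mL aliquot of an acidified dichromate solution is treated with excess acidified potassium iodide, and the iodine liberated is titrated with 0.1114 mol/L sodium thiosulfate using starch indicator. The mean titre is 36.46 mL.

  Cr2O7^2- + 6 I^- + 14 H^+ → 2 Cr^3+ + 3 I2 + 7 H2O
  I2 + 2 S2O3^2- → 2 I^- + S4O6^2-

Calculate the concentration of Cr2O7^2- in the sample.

n(S2O3^2-) = 0.03646 × 0.1114 = 4.062 × 10^-3 mol
n(I2) = n(S2O3^2-)/2 = 2.031 × 10^-3 mol
From the 1:3 ratio, n(Cr2O7^2-) in the aliquot = 1/3 × 2.031 × 10^-3 = 6.769 × 10^-4 mol
[Cr2O7^2-] = 6.769 × 10^-4 / 0.02041 = 0.03317 mol/L

0.03317 mol/L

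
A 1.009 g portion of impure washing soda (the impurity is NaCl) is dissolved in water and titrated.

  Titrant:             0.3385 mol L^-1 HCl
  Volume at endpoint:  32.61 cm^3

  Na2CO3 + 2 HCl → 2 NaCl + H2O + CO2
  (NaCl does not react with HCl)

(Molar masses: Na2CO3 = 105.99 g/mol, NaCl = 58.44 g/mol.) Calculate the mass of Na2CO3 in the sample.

0.5850 g

n(HCl) = 0.03261 × 0.3385 = 0.01104 mol
Let x = n(Na2CO3), y = n(NaCl).
Titrant: 2x = 0.01104;  mass: 105.99x + 58.44y = 1.009
Solving, x = 5.519 × 10^-3 mol, y = 7.256 × 10^-3 mol
mass of Na2CO3 = 5.519 × 10^-3 × 105.99 = 0.5850 g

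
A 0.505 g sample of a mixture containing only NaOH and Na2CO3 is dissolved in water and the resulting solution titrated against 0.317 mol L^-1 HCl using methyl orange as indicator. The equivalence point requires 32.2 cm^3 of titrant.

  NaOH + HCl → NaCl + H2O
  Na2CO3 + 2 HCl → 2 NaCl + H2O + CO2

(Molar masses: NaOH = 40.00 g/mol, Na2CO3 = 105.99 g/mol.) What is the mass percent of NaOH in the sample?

n(HCl) = 0.0322 × 0.317 = 0.0102 mol
Let x = n(NaOH), y = n(Na2CO3).
Titrant: 1x + 2y = 0.0102;  mass: 40.00x + 105.99y = 0.505
Solving, x = 2.77 × 10^-3 mol, y = 3.72 × 10^-3 mol
mass of NaOH = 2.77 × 10^-3 × 40.00 = 0.111 g
% NaOH = 0.111 / 0.505 × 100 = 21.9 %

21.9 %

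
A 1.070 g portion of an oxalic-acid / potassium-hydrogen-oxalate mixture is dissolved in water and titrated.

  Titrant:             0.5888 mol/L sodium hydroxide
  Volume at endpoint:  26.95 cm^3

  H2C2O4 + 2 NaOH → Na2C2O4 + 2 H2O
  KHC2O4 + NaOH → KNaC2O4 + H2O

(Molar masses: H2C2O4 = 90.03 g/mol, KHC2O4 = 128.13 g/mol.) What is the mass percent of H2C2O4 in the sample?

n(NaOH) = 0.02695 × 0.5888 = 0.01587 mol
Let x = n(H2C2O4), y = n(KHC2O4).
Titrant: 2x + 1y = 0.01587;  mass: 90.03x + 128.13y = 1.070
Solving, x = 5.794 × 10^-3 mol, y = 4.280 × 10^-3 mol
mass of H2C2O4 = 5.794 × 10^-3 × 90.03 = 0.5217 g
% H2C2O4 = 0.5217 / 1.070 × 100 = 48.75 %

48.75 %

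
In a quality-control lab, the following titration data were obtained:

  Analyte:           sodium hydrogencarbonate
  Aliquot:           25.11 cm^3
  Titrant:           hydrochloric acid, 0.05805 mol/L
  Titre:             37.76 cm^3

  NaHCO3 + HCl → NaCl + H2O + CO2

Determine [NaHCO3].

0.08729 mol/L

n(HCl) = 0.03776 L × 0.05805 mol/L = 2.192 × 10^-3 mol
n(NaHCO3) = 2.192 × 10^-3 mol (1:1 mole ratio)
[NaHCO3] = 2.192 × 10^-3 mol / 0.02511 L = 0.08729 mol/L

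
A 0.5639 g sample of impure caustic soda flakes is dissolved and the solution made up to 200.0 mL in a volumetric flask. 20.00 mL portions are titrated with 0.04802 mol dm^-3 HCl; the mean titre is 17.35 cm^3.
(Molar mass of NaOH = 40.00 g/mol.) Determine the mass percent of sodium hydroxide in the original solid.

NaOH + HCl → NaCl + H2O
n(HCl) per titration = 0.01735 × 0.04802 = 8.331 × 10^-4 mol
n(NaOH) in each aliquot = 8.331 × 10^-4 mol (1:1 ratio)
n(NaOH) in the whole flask = 8.331 × 10^-4 × 200.0/20.00 = 8.331 × 10^-3 mol
mass of NaOH = 8.331 × 10^-3 × 40.00 = 0.3333 g
% NaOH = 0.3333 / 0.5639 × 100 = 59.10 %

59.10 %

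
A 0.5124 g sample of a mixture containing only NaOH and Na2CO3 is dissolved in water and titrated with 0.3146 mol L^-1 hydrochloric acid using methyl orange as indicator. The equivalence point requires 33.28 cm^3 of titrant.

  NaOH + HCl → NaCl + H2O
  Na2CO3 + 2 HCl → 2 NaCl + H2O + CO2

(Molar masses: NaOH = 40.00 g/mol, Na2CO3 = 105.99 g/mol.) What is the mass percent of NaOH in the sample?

n(HCl) = 0.03328 × 0.3146 = 0.01047 mol
Let x = n(NaOH), y = n(Na2CO3).
Titrant: 1x + 2y = 0.01047;  mass: 40.00x + 105.99y = 0.5124
Solving, x = 3.267 × 10^-3 mol, y = 3.602 × 10^-3 mol
mass of NaOH = 3.267 × 10^-3 × 40.00 = 0.1307 g
% NaOH = 0.1307 / 0.5124 × 100 = 25.50 %

25.50 %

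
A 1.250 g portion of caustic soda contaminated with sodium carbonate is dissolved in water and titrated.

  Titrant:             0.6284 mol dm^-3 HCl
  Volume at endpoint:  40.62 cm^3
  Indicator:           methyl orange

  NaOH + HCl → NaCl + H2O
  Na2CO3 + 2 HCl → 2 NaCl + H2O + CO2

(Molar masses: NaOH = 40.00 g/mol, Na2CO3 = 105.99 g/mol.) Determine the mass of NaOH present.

n(HCl) = 0.04062 × 0.6284 = 0.02553 mol
Let x = n(NaOH), y = n(Na2CO3).
Titrant: 1x + 2y = 0.02553;  mass: 40.00x + 105.99y = 1.250
Solving, x = 7.905 × 10^-3 mol, y = 8.810 × 10^-3 mol
mass of NaOH = 7.905 × 10^-3 × 40.00 = 0.3162 g

0.3162 g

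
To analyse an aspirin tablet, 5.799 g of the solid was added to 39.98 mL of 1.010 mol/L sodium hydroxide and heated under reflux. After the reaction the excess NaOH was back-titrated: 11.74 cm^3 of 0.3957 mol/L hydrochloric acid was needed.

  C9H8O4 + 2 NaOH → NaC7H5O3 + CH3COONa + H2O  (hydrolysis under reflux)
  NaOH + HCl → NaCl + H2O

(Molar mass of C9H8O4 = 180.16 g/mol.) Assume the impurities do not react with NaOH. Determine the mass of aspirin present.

n(NaOH) added = 0.03998 × 1.010 = 0.04038 mol
n(HCl) used in back-titration = 0.01174 × 0.3957 = 4.646 × 10^-3 mol
n(NaOH) left over = 4.646 × 10^-3 mol (1:1 ratio)
n(NaOH) consumed by analyte = 0.04038 − 4.646 × 10^-3 = 0.03573 mol
From the 1:2 ratio, n(C9H8O4) = 1/2 × 0.03573 = 0.01787 mol
mass of C9H8O4 = 0.01787 × 180.16 = 3.219 g

3.219 g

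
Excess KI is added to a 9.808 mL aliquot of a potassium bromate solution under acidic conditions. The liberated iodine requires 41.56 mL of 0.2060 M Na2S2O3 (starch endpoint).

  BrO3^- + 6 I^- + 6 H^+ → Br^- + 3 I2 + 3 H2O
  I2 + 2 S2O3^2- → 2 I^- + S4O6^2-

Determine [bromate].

0.1455 M

n(S2O3^2-) = 0.04156 × 0.2060 = 8.561 × 10^-3 mol
n(I2) = n(S2O3^2-)/2 = 4.281 × 10^-3 mol
From the 1:3 ratio, n(BrO3^-) in the aliquot = 1/3 × 4.281 × 10^-3 = 1.427 × 10^-3 mol
[BrO3^-] = 1.427 × 10^-3 / 0.009808 = 0.1455 mol/L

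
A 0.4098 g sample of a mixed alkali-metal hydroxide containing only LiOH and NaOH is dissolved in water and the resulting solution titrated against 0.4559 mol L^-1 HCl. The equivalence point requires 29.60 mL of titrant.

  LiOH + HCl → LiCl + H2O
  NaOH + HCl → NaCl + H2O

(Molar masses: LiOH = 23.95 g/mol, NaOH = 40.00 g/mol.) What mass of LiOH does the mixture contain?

0.1940 g

n(HCl) = 0.02960 × 0.4559 = 0.01349 mol
Let x = n(LiOH), y = n(NaOH).
Titrant: 1x + 1y = 0.01349;  mass: 23.95x + 40.00y = 0.4098
Solving, x = 8.099 × 10^-3 mol, y = 5.396 × 10^-3 mol
mass of LiOH = 8.099 × 10^-3 × 23.95 = 0.1940 g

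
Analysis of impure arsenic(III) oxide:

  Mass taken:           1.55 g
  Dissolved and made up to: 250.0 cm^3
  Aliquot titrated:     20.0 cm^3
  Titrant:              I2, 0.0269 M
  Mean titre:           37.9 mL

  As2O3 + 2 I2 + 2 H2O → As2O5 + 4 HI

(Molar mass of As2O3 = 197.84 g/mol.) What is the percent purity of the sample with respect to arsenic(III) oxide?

81.3 %

n(I2) per titration = 0.0379 × 0.0269 = 1.02 × 10^-3 mol
From the 1:2 ratio, n(As2O3) in each aliquot = 1/2 × 1.02 × 10^-3 = 5.10 × 10^-4 mol
n(As2O3) in the whole flask = 5.10 × 10^-4 × 250.0/20.0 = 6.37 × 10^-3 mol
mass of As2O3 = 6.37 × 10^-3 × 197.84 = 1.26 g
% As2O3 = 1.26 / 1.55 × 100 = 81.3 %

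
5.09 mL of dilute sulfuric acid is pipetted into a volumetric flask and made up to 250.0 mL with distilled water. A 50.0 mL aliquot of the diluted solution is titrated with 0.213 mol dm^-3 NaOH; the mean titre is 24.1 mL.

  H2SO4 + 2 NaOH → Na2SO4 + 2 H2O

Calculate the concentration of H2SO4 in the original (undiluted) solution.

n(NaOH) = 0.0241 × 0.213 = 5.13 × 10^-3 mol
From the 1:2 ratio, n(H2SO4) in the aliquot = 1/2 × 5.13 × 10^-3 = 2.57 × 10^-3 mol
[H2SO4]_dilute = 2.57 × 10^-3 / 0.0500 = 0.0513 mol/L
Dilution factor = 250.0 / 5.09 = 49.12
[H2SO4]_stock = 0.0513 × 49.12 = 2.52 mol/L

2.52 mol/L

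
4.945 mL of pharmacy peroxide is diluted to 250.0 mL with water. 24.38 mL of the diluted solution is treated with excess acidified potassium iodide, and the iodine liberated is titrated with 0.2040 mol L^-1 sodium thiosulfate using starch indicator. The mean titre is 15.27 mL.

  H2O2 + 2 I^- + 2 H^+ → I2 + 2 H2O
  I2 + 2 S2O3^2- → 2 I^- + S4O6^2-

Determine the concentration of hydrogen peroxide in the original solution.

3.230 mol/L

n(S2O3^2-) = 0.01527 × 0.2040 = 3.115 × 10^-3 mol
n(I2) = n(S2O3^2-)/2 = 1.558 × 10^-3 mol
n(H2O2) in the aliquot = 1.558 × 10^-3 mol (1:1 ratio)
[H2O2]_dilute = 1.558 × 10^-3 / 0.02438 = 0.06389 mol/L
[H2O2]_original = 0.06389 × 250.0/4.945 = 3.230 mol/L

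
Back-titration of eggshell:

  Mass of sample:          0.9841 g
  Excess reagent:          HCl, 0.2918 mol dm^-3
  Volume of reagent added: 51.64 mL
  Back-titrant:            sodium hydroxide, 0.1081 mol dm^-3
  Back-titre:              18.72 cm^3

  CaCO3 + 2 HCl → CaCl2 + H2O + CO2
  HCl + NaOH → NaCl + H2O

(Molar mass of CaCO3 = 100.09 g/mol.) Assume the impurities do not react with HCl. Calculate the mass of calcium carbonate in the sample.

0.6528 g

n(HCl) added = 0.05164 × 0.2918 = 0.01507 mol
n(NaOH) used in back-titration = 0.01872 × 0.1081 = 2.024 × 10^-3 mol
n(HCl) left over = 2.024 × 10^-3 mol (1:1 ratio)
n(HCl) consumed by analyte = 0.01507 − 2.024 × 10^-3 = 0.01304 mol
From the 1:2 ratio, n(CaCO3) = 1/2 × 0.01304 = 6.522 × 10^-3 mol
mass of CaCO3 = 6.522 × 10^-3 × 100.09 = 0.6528 g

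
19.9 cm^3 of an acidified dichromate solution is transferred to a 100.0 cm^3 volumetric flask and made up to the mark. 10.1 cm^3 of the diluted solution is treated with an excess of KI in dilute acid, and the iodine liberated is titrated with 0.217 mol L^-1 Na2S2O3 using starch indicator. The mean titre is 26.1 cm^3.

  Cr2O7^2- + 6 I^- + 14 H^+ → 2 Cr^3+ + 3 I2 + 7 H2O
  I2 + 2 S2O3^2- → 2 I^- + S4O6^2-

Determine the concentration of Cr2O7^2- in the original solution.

n(S2O3^2-) = 0.0261 × 0.217 = 5.66 × 10^-3 mol
n(I2) = n(S2O3^2-)/2 = 2.83 × 10^-3 mol
From the 1:3 ratio, n(Cr2O7^2-) in the aliquot = 1/3 × 2.83 × 10^-3 = 9.44 × 10^-4 mol
[Cr2O7^2-]_dilute = 9.44 × 10^-4 / 0.0101 = 0.0935 mol/L
[Cr2O7^2-]_original = 0.0935 × 100.0/19.9 = 0.470 mol/L

0.470 mol/L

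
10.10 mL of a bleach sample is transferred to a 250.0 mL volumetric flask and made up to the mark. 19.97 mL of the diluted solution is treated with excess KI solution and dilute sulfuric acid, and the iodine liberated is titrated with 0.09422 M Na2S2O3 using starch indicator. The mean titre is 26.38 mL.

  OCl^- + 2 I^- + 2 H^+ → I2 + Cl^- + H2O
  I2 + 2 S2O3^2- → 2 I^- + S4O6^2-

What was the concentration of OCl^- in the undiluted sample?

n(S2O3^2-) = 0.02638 × 0.09422 = 2.486 × 10^-3 mol
n(I2) = n(S2O3^2-)/2 = 1.243 × 10^-3 mol
n(OCl^-) in the aliquot = 1.243 × 10^-3 mol (1:1 ratio)
[OCl^-]_dilute = 1.243 × 10^-3 / 0.01997 = 0.06223 mol/L
[OCl^-]_original = 0.06223 × 250.0/10.10 = 1.540 mol/L

1.540 M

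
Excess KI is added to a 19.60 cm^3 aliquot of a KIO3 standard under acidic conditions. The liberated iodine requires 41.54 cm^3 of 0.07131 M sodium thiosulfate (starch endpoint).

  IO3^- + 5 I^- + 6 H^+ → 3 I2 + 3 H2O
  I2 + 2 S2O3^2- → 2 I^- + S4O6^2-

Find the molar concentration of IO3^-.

0.02519 M

n(S2O3^2-) = 0.04154 × 0.07131 = 2.962 × 10^-3 mol
n(I2) = n(S2O3^2-)/2 = 1.481 × 10^-3 mol
From the 1:3 ratio, n(IO3^-) in the aliquot = 1/3 × 1.481 × 10^-3 = 4.937 × 10^-4 mol
[IO3^-] = 4.937 × 10^-4 / 0.01960 = 0.02519 mol/L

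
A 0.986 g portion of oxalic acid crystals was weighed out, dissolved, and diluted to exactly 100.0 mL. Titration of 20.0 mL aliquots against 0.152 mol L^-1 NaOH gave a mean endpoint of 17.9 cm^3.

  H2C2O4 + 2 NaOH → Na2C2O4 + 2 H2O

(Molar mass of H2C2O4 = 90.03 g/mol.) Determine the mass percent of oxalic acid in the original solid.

62.1 %

n(NaOH) per titration = 0.0179 × 0.152 = 2.72 × 10^-3 mol
From the 1:2 ratio, n(H2C2O4) in each aliquot = 1/2 × 2.72 × 10^-3 = 1.36 × 10^-3 mol
n(H2C2O4) in the whole flask = 1.36 × 10^-3 × 100.0/20.0 = 6.80 × 10^-3 mol
mass of H2C2O4 = 6.80 × 10^-3 × 90.03 = 0.612 g
% H2C2O4 = 0.612 / 0.986 × 100 = 62.1 %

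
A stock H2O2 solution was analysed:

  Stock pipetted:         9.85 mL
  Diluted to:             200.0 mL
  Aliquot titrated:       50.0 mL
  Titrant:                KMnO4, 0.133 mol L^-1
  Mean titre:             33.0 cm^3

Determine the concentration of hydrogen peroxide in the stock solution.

4.46 mol/L

2 MnO4^- + 5 H2O2 + 6 H^+ → 2 Mn^2+ + 5 O2 + 8 H2O
n(KMnO4) = 0.0330 × 0.133 = 4.39 × 10^-3 mol
From the 5:2 ratio, n(H2O2) in the aliquot = 5/2 × 4.39 × 10^-3 = 0.0110 mol
[H2O2]_dilute = 0.0110 / 0.0500 = 0.219 mol/L
Dilution factor = 200.0 / 9.85 = 20.30
[H2O2]_stock = 0.219 × 20.30 = 4.46 mol/L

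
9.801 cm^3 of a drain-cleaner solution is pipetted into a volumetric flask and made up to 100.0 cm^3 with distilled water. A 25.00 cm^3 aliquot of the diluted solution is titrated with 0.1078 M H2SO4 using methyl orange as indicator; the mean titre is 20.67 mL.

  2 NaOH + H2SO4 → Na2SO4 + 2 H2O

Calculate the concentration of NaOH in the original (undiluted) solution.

n(H2SO4) = 0.02067 × 0.1078 = 2.228 × 10^-3 mol
From the 2:1 ratio, n(NaOH) in the aliquot = 2/1 × 2.228 × 10^-3 = 4.456 × 10^-3 mol
[NaOH]_dilute = 4.456 × 10^-3 / 0.02500 = 0.1783 mol/L
Dilution factor = 100.0 / 9.801 = 10.20
[NaOH]_stock = 0.1783 × 10.20 = 1.819 mol/L

1.819 M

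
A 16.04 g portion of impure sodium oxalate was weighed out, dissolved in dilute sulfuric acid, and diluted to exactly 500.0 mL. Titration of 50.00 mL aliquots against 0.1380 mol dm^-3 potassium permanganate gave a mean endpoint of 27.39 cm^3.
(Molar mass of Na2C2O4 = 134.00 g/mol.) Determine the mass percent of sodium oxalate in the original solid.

2 MnO4^- + 5 C2O4^2- + 16 H^+ → 2 Mn^2+ + 10 CO2 + 8 H2O
n(KMnO4) per titration = 0.02739 × 0.1380 = 3.780 × 10^-3 mol
From the 5:2 ratio, n(Na2C2O4) in each aliquot = 5/2 × 3.780 × 10^-3 = 9.450 × 10^-3 mol
n(Na2C2O4) in the whole flask = 9.450 × 10^-3 × 500.0/50.00 = 0.09450 mol
mass of Na2C2O4 = 0.09450 × 134.00 = 12.66 g
% Na2C2O4 = 12.66 / 16.04 × 100 = 78.94 %

78.94 %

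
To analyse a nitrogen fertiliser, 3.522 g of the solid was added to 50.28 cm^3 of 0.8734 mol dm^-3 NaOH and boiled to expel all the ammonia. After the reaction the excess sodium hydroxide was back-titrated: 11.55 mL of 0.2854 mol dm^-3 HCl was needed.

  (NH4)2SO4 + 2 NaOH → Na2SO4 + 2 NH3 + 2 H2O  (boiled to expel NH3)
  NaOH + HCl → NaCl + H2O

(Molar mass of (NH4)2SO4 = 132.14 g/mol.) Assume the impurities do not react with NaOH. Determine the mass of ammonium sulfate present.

2.684 g

n(NaOH) added = 0.05028 × 0.8734 = 0.04391 mol
n(HCl) used in back-titration = 0.01155 × 0.2854 = 3.296 × 10^-3 mol
n(NaOH) left over = 3.296 × 10^-3 mol (1:1 ratio)
n(NaOH) consumed by analyte = 0.04391 − 3.296 × 10^-3 = 0.04062 mol
From the 1:2 ratio, n((NH4)2SO4) = 1/2 × 0.04062 = 0.02031 mol
mass of (NH4)2SO4 = 0.02031 × 132.14 = 2.684 g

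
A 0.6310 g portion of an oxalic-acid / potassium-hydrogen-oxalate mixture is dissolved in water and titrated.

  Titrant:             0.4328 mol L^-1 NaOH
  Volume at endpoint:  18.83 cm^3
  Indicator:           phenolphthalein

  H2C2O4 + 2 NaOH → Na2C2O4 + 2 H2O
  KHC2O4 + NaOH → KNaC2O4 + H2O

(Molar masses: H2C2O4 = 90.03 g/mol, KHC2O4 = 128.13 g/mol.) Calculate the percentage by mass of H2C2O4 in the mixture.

35.47 %

n(NaOH) = 0.01883 × 0.4328 = 8.150 × 10^-3 mol
Let x = n(H2C2O4), y = n(KHC2O4).
Titrant: 2x + 1y = 8.150 × 10^-3;  mass: 90.03x + 128.13y = 0.6310
Solving, x = 2.486 × 10^-3 mol, y = 3.178 × 10^-3 mol
mass of H2C2O4 = 2.486 × 10^-3 × 90.03 = 0.2238 g
% H2C2O4 = 0.2238 / 0.6310 × 100 = 35.47 %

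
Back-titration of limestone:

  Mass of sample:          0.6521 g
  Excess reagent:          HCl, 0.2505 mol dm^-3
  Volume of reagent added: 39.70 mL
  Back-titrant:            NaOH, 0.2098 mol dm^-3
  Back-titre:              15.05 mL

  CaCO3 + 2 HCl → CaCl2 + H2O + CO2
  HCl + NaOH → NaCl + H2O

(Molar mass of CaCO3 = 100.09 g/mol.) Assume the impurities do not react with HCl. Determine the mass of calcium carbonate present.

0.3397 g

n(HCl) added = 0.03970 × 0.2505 = 9.945 × 10^-3 mol
n(NaOH) used in back-titration = 0.01505 × 0.2098 = 3.157 × 10^-3 mol
n(HCl) left over = 3.157 × 10^-3 mol (1:1 ratio)
n(HCl) consumed by analyte = 9.945 × 10^-3 − 3.157 × 10^-3 = 6.787 × 10^-3 mol
From the 1:2 ratio, n(CaCO3) = 1/2 × 6.787 × 10^-3 = 3.394 × 10^-3 mol
mass of CaCO3 = 3.394 × 10^-3 × 100.09 = 0.3397 g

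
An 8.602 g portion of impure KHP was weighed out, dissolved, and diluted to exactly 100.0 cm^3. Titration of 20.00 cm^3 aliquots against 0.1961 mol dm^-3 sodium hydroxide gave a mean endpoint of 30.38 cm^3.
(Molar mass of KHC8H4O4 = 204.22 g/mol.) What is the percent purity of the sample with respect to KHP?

KHC8H4O4 + NaOH → KNaC8H4O4 + H2O
n(NaOH) per titration = 0.03038 × 0.1961 = 5.958 × 10^-3 mol
n(KHC8H4O4) in each aliquot = 5.958 × 10^-3 mol (1:1 ratio)
n(KHC8H4O4) in the whole flask = 5.958 × 10^-3 × 100.0/20.00 = 0.02979 mol
mass of KHC8H4O4 = 0.02979 × 204.22 = 6.083 g
% KHC8H4O4 = 6.083 / 8.602 × 100 = 70.72 %

70.72 %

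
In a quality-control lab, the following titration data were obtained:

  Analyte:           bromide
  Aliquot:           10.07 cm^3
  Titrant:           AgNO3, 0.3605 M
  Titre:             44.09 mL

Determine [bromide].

Ag^+ + Br^- → AgBr(s)
n(AgNO3) = 0.04409 L × 0.3605 mol/L = 0.01589 mol
n(Br-) = 0.01589 mol (1:1 mole ratio)
[Br-] = 0.01589 mol / 0.01007 L = 1.578 mol/L

1.578 M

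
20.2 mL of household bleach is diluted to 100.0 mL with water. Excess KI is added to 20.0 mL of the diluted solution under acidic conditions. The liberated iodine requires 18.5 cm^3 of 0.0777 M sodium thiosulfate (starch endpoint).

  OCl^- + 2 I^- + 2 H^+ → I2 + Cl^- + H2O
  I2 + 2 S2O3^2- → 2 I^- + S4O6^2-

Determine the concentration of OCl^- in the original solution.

n(S2O3^2-) = 0.0185 × 0.0777 = 1.44 × 10^-3 mol
n(I2) = n(S2O3^2-)/2 = 7.19 × 10^-4 mol
n(OCl^-) in the aliquot = 7.19 × 10^-4 mol (1:1 ratio)
[OCl^-]_dilute = 7.19 × 10^-4 / 0.0200 = 0.0359 mol/L
[OCl^-]_original = 0.0359 × 100.0/20.2 = 0.178 mol/L

0.178 M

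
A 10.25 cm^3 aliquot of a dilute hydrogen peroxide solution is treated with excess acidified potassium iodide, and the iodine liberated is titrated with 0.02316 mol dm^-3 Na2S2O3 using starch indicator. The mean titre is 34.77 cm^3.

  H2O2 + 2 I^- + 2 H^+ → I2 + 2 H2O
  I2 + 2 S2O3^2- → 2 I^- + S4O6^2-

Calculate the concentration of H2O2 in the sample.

n(S2O3^2-) = 0.03477 × 0.02316 = 8.053 × 10^-4 mol
n(I2) = n(S2O3^2-)/2 = 4.026 × 10^-4 mol
n(H2O2) in the aliquot = 4.026 × 10^-4 mol (1:1 ratio)
[H2O2] = 4.026 × 10^-4 / 0.01025 = 0.03928 mol/L

0.03928 mol/L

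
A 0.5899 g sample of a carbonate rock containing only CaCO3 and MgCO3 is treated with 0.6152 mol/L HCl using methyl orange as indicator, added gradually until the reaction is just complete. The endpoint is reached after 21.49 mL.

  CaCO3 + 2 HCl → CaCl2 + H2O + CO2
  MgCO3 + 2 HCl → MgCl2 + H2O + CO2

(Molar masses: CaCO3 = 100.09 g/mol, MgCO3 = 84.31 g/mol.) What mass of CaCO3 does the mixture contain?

n(HCl) = 0.02149 × 0.6152 = 0.01322 mol
Let x = n(CaCO3), y = n(MgCO3).
Titrant: 2x + 2y = 0.01322;  mass: 100.09x + 84.31y = 0.5899
Solving, x = 2.065 × 10^-3 mol, y = 4.545 × 10^-3 mol
mass of CaCO3 = 2.065 × 10^-3 × 100.09 = 0.2067 g

0.2067 g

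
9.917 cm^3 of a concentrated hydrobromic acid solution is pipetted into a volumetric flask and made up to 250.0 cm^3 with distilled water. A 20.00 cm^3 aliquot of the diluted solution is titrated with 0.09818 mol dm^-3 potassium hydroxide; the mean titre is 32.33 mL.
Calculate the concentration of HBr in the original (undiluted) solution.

HBr + KOH → KBr + H2O
n(KOH) = 0.03233 × 0.09818 = 3.174 × 10^-3 mol
n(HBr) in the aliquot = 3.174 × 10^-3 mol (1:1 ratio)
[HBr]_dilute = 3.174 × 10^-3 / 0.02000 = 0.1587 mol/L
Dilution factor = 250.0 / 9.917 = 25.21
[HBr]_stock = 0.1587 × 25.21 = 4.001 mol/L

4.001 mol/L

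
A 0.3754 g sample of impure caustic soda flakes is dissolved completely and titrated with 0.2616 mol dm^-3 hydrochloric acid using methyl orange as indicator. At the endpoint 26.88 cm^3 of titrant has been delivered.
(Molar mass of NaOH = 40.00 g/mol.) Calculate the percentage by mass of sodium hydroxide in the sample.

74.93 %

NaOH + HCl → NaCl + H2O
n(HCl) = 0.02688 L × 0.2616 mol/L = 7.032 × 10^-3 mol
n(NaOH) = 7.032 × 10^-3 mol (1:1 ratio)
mass of NaOH = 7.032 × 10^-3 × 40.00 g/mol = 0.2813 g
% NaOH = 0.2813 / 0.3754 × 100 = 74.93 %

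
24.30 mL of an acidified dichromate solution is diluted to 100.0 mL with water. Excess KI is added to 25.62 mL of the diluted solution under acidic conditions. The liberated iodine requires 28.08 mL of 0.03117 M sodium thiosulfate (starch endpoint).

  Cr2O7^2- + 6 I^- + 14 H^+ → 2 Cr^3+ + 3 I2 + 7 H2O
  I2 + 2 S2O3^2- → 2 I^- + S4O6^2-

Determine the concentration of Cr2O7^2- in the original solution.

n(S2O3^2-) = 0.02808 × 0.03117 = 8.753 × 10^-4 mol
n(I2) = n(S2O3^2-)/2 = 4.376 × 10^-4 mol
From the 1:3 ratio, n(Cr2O7^2-) in the aliquot = 1/3 × 4.376 × 10^-4 = 1.459 × 10^-4 mol
[Cr2O7^2-]_dilute = 1.459 × 10^-4 / 0.02562 = 0.005694 mol/L
[Cr2O7^2-]_original = 0.005694 × 100.0/24.30 = 0.02343 mol/L

0.02343 M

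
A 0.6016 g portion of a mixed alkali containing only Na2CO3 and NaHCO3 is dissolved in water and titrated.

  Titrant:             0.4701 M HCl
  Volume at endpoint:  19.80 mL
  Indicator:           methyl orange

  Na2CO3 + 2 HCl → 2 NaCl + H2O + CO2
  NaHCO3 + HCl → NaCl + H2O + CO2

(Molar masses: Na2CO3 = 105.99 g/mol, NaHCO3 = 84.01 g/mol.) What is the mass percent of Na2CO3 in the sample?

n(HCl) = 0.01980 × 0.4701 = 9.308 × 10^-3 mol
Let x = n(Na2CO3), y = n(NaHCO3).
Titrant: 2x + 1y = 9.308 × 10^-3;  mass: 105.99x + 84.01y = 0.6016
Solving, x = 2.908 × 10^-3 mol, y = 3.493 × 10^-3 mol
mass of Na2CO3 = 2.908 × 10^-3 × 105.99 = 0.3082 g
% Na2CO3 = 0.3082 / 0.6016 × 100 = 51.23 %

51.23 %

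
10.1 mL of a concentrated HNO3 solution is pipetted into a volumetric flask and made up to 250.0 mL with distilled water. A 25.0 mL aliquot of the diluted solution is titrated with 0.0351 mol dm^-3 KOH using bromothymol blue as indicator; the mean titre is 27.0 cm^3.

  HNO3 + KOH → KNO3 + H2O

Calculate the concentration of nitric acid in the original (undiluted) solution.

0.938 mol/L

n(KOH) = 0.0270 × 0.0351 = 9.48 × 10^-4 mol
n(HNO3) in the aliquot = 9.48 × 10^-4 mol (1:1 ratio)
[HNO3]_dilute = 9.48 × 10^-4 / 0.0250 = 0.0379 mol/L
Dilution factor = 250.0 / 10.1 = 24.75
[HNO3]_stock = 0.0379 × 24.75 = 0.938 mol/L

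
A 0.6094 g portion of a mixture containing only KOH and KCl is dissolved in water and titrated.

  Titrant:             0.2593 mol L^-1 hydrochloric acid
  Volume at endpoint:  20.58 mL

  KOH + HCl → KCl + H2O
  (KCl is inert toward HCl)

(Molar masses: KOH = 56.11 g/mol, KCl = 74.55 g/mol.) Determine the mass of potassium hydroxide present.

0.2994 g

n(HCl) = 0.02058 × 0.2593 = 5.336 × 10^-3 mol
Let x = n(KOH), y = n(KCl).
Titrant: 1x = 5.336 × 10^-3;  mass: 56.11x + 74.55y = 0.6094
Solving, x = 5.336 × 10^-3 mol, y = 4.158 × 10^-3 mol
mass of KOH = 5.336 × 10^-3 × 56.11 = 0.2994 g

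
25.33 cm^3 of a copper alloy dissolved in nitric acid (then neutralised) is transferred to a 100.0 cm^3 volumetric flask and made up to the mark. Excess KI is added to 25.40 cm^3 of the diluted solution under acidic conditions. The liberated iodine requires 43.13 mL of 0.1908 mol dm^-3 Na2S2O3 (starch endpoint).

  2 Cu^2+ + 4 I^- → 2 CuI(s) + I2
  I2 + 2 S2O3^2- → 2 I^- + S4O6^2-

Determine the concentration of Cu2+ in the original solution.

1.279 mol/L

n(S2O3^2-) = 0.04313 × 0.1908 = 8.229 × 10^-3 mol
n(I2) = n(S2O3^2-)/2 = 4.115 × 10^-3 mol
From the 2:1 ratio, n(Cu2+) in the aliquot = 2/1 × 4.115 × 10^-3 = 8.229 × 10^-3 mol
[Cu2+]_dilute = 8.229 × 10^-3 / 0.02540 = 0.3240 mol/L
[Cu2+]_original = 0.3240 × 100.0/25.33 = 1.279 mol/L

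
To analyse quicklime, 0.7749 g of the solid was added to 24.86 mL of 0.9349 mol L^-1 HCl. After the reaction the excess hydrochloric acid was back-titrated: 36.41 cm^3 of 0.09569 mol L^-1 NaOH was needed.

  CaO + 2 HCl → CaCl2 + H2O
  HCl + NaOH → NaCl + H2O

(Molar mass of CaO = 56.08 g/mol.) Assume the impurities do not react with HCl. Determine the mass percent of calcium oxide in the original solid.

71.49 %

n(HCl) added = 0.02486 × 0.9349 = 0.02324 mol
n(NaOH) used in back-titration = 0.03641 × 0.09569 = 3.484 × 10^-3 mol
n(HCl) left over = 3.484 × 10^-3 mol (1:1 ratio)
n(HCl) consumed by analyte = 0.02324 − 3.484 × 10^-3 = 0.01976 mol
From the 1:2 ratio, n(CaO) = 1/2 × 0.01976 = 9.879 × 10^-3 mol
mass of CaO = 9.879 × 10^-3 × 56.08 = 0.5540 g
% CaO = 0.5540 / 0.7749 × 100 = 71.49 %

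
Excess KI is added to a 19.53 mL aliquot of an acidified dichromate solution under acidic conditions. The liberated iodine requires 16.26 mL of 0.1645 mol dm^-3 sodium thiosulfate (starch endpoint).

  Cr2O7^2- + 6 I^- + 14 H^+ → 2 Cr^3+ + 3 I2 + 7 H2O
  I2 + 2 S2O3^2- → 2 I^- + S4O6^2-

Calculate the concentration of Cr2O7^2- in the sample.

0.02283 mol/L

n(S2O3^2-) = 0.01626 × 0.1645 = 2.675 × 10^-3 mol
n(I2) = n(S2O3^2-)/2 = 1.337 × 10^-3 mol
From the 1:3 ratio, n(Cr2O7^2-) in the aliquot = 1/3 × 1.337 × 10^-3 = 4.458 × 10^-4 mol
[Cr2O7^2-] = 4.458 × 10^-4 / 0.01953 = 0.02283 mol/L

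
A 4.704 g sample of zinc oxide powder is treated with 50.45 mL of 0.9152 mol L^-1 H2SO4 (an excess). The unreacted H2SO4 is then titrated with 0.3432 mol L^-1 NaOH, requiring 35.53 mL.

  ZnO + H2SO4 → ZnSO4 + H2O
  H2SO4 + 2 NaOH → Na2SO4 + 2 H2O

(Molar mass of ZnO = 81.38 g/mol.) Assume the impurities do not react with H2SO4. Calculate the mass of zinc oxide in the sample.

3.261 g

n(H2SO4) added = 0.05045 × 0.9152 = 0.04617 mol
n(NaOH) used in back-titration = 0.03553 × 0.3432 = 0.01219 mol
From the 1:2 ratio, n(H2SO4) left over = 1/2 × 0.01219 = 6.097 × 10^-3 mol
n(H2SO4) consumed by analyte = 0.04617 − 6.097 × 10^-3 = 0.04007 mol
n(ZnO) = 0.04007 mol (1:1 ratio)
mass of ZnO = 0.04007 × 81.38 = 3.261 g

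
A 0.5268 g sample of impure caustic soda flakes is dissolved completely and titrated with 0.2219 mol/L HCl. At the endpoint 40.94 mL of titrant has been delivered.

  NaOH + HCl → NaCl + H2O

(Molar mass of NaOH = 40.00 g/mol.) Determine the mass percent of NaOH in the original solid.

n(HCl) = 0.04094 L × 0.2219 mol/L = 9.085 × 10^-3 mol
n(NaOH) = 9.085 × 10^-3 mol (1:1 ratio)
mass of NaOH = 9.085 × 10^-3 × 40.00 g/mol = 0.3634 g
% NaOH = 0.3634 / 0.5268 × 100 = 68.98 %

68.98 %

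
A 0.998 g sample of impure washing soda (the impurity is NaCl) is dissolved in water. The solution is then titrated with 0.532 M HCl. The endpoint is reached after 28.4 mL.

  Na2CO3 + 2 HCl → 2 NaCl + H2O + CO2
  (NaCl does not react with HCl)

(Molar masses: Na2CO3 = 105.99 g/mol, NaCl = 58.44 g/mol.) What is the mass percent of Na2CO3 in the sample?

80.2 %

n(HCl) = 0.0284 × 0.532 = 0.0151 mol
Let x = n(Na2CO3), y = n(NaCl).
Titrant: 2x = 0.0151;  mass: 105.99x + 58.44y = 0.998
Solving, x = 7.55 × 10^-3 mol, y = 3.38 × 10^-3 mol
mass of Na2CO3 = 7.55 × 10^-3 × 105.99 = 0.801 g
% Na2CO3 = 0.801 / 0.998 × 100 = 80.2 %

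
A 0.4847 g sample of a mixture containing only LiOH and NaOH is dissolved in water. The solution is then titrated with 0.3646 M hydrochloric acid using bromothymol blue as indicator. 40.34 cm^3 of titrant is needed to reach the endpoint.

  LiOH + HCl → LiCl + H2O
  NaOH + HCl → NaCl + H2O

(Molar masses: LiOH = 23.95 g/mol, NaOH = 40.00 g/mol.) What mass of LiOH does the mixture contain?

0.1546 g

n(HCl) = 0.04034 × 0.3646 = 0.01471 mol
Let x = n(LiOH), y = n(NaOH).
Titrant: 1x + 1y = 0.01471;  mass: 23.95x + 40.00y = 0.4847
Solving, x = 6.456 × 10^-3 mol, y = 8.252 × 10^-3 mol
mass of LiOH = 6.456 × 10^-3 × 23.95 = 0.1546 g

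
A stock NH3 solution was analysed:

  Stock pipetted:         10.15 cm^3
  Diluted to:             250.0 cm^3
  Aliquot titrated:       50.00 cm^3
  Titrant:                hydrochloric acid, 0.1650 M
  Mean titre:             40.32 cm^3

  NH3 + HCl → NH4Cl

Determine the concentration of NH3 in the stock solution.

n(HCl) = 0.04032 × 0.1650 = 6.653 × 10^-3 mol
n(NH3) in the aliquot = 6.653 × 10^-3 mol (1:1 ratio)
[NH3]_dilute = 6.653 × 10^-3 / 0.05000 = 0.1331 mol/L
Dilution factor = 250.0 / 10.15 = 24.63
[NH3]_stock = 0.1331 × 24.63 = 3.277 mol/L

3.277 M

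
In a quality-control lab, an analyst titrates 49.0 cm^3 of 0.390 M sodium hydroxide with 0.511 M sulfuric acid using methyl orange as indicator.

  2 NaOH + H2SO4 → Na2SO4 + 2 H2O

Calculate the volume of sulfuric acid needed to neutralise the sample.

n(NaOH) = 0.0490 L × 0.390 mol/L = 0.0191 mol
From the 1:2 stoichiometry, n(H2SO4) = 1/2 × 0.0191 = 9.55 × 10^-3 mol
V(H2SO4) = 9.55 × 10^-3 mol / 0.511 mol/L = 0.0187 L = 18.7 mL

18.7 mL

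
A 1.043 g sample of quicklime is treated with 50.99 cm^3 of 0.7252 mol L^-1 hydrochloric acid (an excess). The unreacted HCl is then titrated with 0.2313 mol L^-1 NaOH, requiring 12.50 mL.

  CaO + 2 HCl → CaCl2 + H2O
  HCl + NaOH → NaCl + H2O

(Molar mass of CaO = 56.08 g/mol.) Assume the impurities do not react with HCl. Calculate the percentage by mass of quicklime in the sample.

91.64 %

n(HCl) added = 0.05099 × 0.7252 = 0.03698 mol
n(NaOH) used in back-titration = 0.01250 × 0.2313 = 2.891 × 10^-3 mol
n(HCl) left over = 2.891 × 10^-3 mol (1:1 ratio)
n(HCl) consumed by analyte = 0.03698 − 2.891 × 10^-3 = 0.03409 mol
From the 1:2 ratio, n(CaO) = 1/2 × 0.03409 = 0.01704 mol
mass of CaO = 0.01704 × 56.08 = 0.9558 g
% CaO = 0.9558 / 1.043 × 100 = 91.64 %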